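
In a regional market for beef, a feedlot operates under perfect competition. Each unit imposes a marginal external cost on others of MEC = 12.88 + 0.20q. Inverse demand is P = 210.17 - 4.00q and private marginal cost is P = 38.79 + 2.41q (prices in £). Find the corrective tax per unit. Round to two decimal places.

Social marginal cost = private MC + MEC = 51.67 + 2.61q.
Set SMC = demand: 51.67 + 2.61q = 210.17 - 4.00q → q* = 23.9788.
The Pigouvian tax equals MEC at q*: 12.88 + 0.20×23.9788 = 17.6758.

tax = £17.68 per unit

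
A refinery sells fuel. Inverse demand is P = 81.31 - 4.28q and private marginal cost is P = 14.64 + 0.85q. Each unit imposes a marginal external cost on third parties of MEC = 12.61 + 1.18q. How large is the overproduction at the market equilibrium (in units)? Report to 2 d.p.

4.43 units

Market equilibrium (private): 14.64 + 0.85q = 81.31 - 4.28q → q_m = 12.9961.
Social marginal cost = private MC + MEC = 27.25 + 2.03q.
Set SMC = demand: 27.25 + 2.03q = 81.31 - 4.28q → q* = 8.5674.
Gap = |12.9961 − 8.5674| = 4.4287.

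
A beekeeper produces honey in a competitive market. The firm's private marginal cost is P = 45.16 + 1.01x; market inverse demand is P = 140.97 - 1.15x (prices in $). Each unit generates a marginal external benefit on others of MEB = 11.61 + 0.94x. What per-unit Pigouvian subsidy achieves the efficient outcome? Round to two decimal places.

subsidy = $94.38 per unit

Social marginal cost = private MC − MEB = 33.55 + 0.07x.
Set SMC = demand: 33.55 + 0.07x = 140.97 - 1.15x → x* = 88.0492.
The Pigouvian subsidy equals MEB at x*: 11.61 + 0.94×88.0492 = 94.3762.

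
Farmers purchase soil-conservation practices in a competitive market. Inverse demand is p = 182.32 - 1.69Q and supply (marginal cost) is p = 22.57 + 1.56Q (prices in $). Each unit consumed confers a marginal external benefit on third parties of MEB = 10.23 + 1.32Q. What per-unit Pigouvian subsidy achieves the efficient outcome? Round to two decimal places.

Social marginal benefit = demand + MEB = 192.55 - 0.37Q.
Set SMB = MC: 192.55 - 0.37Q = 22.57 + 1.56Q → Q* = 88.0725.
The Pigouvian subsidy equals MEB at Q*: 10.23 + 1.32×88.0725 = 126.4857.

subsidy = $126.49 per unit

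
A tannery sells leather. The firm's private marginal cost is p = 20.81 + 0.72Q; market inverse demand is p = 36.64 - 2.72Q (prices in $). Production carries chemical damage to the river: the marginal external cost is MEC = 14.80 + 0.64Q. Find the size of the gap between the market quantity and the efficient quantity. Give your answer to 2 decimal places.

4.35 units

Market equilibrium (private): 20.81 + 0.72Q = 36.64 - 2.72Q → Q_m = 4.6017.
Social marginal cost = private MC + MEC = 35.61 + 1.36Q.
Set SMC = demand: 35.61 + 1.36Q = 36.64 - 2.72Q → Q* = 0.2525.
Gap = |4.6017 − 0.2525| = 4.3492.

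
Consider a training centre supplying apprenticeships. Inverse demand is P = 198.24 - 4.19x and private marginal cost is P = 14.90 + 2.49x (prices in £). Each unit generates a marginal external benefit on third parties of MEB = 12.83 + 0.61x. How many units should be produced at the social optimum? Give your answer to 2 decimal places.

Social marginal cost = private MC − MEB = 2.07 + 1.88x.
Set SMC = demand: 2.07 + 1.88x = 198.24 - 4.19x → x* = 32.3180.

x* = 32.32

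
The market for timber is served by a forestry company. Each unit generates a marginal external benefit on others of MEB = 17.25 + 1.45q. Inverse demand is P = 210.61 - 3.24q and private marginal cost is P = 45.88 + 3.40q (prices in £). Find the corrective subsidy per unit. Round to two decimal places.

Social marginal cost = private MC − MEB = 28.63 + 1.95q.
Set SMC = demand: 28.63 + 1.95q = 210.61 - 3.24q → q* = 35.0636.
The Pigouvian subsidy equals MEB at q*: 17.25 + 1.45×35.0636 = 68.0922.

subsidy = £68.09 per unit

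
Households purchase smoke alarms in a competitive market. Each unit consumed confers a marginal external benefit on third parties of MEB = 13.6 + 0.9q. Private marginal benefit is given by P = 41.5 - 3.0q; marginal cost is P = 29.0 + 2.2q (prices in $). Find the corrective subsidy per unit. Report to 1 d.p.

Social marginal benefit = demand + MEB = 55.1 - 2.1q.
Set SMB = MC: 55.1 - 2.1q = 29.0 + 2.2q → q* = 6.0698.
The Pigouvian subsidy equals MEB at q*: 13.6 + 0.9×6.0698 = 19.0628.

subsidy = $19.1 per unit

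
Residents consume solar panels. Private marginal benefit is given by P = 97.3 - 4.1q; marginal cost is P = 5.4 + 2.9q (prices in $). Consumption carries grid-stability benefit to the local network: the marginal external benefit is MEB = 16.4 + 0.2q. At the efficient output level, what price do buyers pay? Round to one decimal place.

P = $32.0

Social marginal benefit = demand + MEB = 113.7 - 3.9q.
Set SMB = MC: 113.7 - 3.9q = 5.4 + 2.9q → q* = 15.9265.
Consumer price on the demand curve at q*: 97.3 − 4.1×15.9265 = 32.0014.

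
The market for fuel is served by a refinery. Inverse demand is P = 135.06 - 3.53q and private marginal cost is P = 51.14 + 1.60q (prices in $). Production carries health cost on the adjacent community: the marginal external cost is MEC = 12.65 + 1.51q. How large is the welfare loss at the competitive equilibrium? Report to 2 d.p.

Market equilibrium (private): 51.14 + 1.60q = 135.06 - 3.53q → q_m = 16.3587.
Social marginal cost = private MC + MEC = 63.79 + 3.11q.
Set SMC = demand: 63.79 + 3.11q = 135.06 - 3.53q → q* = 10.7334.
The welfare-loss triangle has base |q_m − q*| and height MEC(q_m) (the vertical gap between SMC and demand is zero at q* and MEC at q_m).
DWL = ½ × 5.6253 × 37.3516 = 105.0570.

DWL = $105.06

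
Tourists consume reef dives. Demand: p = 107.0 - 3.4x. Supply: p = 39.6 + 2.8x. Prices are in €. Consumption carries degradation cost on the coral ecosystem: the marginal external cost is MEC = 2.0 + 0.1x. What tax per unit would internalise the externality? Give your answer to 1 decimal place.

tax = €3.0 per unit

Social marginal benefit = demand − MEC = 105.0 - 3.5x.
Set SMB = MC: 105.0 - 3.5x = 39.6 + 2.8x → x* = 10.3810.
The Pigouvian tax equals MEC at x*: 2.0 + 0.1×10.3810 = 3.0381.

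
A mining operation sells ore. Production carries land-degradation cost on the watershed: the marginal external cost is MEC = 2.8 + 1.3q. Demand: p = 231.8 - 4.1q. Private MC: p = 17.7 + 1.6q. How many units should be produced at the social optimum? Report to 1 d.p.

Social marginal cost = private MC + MEC = 20.5 + 2.9q.
Set SMC = demand: 20.5 + 2.9q = 231.8 - 4.1q → q* = 30.1857.

q* = 30.2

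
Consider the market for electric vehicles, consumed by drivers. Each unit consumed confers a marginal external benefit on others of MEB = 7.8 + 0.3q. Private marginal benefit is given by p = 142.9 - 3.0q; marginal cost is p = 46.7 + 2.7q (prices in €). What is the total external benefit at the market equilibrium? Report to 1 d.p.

Market equilibrium (private): 46.7 + 2.7q = 142.9 - 3.0q → q_m = 16.8772.
Total external benefit = ∫₀^{q_m} (7.8 + 0.3q) dq = 7.8×16.8772 + ½×0.3×16.8772² = 174.3681.

€174.4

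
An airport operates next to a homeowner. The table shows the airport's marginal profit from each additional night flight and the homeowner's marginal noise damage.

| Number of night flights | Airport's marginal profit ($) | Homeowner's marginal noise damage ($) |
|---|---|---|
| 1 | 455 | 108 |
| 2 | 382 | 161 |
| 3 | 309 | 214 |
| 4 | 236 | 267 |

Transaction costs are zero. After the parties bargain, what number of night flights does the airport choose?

Bargaining reaches the level where marginal profit last exceeds marginal noise damage.
That holds through level 3 (309 ≥ 214) but not at 4 (236 < 267).

3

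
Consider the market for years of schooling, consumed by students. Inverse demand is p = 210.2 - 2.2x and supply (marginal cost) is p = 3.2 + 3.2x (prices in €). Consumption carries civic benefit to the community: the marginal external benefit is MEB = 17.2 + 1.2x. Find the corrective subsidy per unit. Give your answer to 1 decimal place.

subsidy = €81.3 per unit

Social marginal benefit = demand + MEB = 227.4 - x.
Set SMB = MC: 227.4 - x = 3.2 + 3.2x → x* = 53.3810.
The Pigouvian subsidy equals MEB at x*: 17.2 + 1.2×53.3810 = 81.2572.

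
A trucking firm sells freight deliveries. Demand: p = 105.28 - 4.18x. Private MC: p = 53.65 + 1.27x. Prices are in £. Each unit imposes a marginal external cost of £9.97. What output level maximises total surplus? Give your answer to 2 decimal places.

x* = 7.64

Social marginal cost = private MC + MEC = 63.62 + 1.27x.
Set SMC = demand: 63.62 + 1.27x = 105.28 - 4.18x → x* = 7.6440.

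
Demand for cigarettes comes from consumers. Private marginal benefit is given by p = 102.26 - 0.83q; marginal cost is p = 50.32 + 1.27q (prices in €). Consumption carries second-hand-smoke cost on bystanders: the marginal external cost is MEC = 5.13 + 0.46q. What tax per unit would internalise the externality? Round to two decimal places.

Social marginal benefit = demand − MEC = 97.13 - 1.29q.
Set SMB = MC: 97.13 - 1.29q = 50.32 + 1.27q → q* = 18.2852.
The Pigouvian tax equals MEC at q*: 5.13 + 0.46×18.2852 = 13.5412.

tax = €13.54 per unit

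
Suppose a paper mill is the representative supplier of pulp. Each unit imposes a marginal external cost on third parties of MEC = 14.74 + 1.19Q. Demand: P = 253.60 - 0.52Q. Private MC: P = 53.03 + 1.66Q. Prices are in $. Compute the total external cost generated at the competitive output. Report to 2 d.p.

$6392.73

Market equilibrium (private): 53.03 + 1.66Q = 253.60 - 0.52Q → Q_m = 92.0046.
Total external cost = ∫₀^{Q_m} (14.74 + 1.19Q) dQ = 14.74×92.0046 + ½×1.19×92.0046² = 6392.7314.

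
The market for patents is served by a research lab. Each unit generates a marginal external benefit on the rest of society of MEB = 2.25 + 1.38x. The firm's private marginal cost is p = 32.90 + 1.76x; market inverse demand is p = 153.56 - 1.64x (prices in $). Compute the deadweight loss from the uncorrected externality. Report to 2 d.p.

Market equilibrium (private): 32.90 + 1.76x = 153.56 - 1.64x → x_m = 35.4882.
Social marginal cost = private MC − MEB = 30.65 + 0.38x.
Set SMC = demand: 30.65 + 0.38x = 153.56 - 1.64x → x* = 60.8465.
Height of the DWL triangle at x_m is demand(x_m) − SMC(x_m) = MEB(x_m) = 51.2238.
DWL = ½ × 25.3583 × 51.2238 = 649.4742.

DWL = $649.47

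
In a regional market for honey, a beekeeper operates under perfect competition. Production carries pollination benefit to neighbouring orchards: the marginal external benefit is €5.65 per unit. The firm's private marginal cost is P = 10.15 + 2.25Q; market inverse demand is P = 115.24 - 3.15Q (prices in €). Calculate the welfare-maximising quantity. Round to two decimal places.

Social marginal cost = private MC − MEB = 4.50 + 2.25Q.
Set SMC = demand: 4.50 + 2.25Q = 115.24 - 3.15Q → Q* = 20.5074.

Q* = 20.51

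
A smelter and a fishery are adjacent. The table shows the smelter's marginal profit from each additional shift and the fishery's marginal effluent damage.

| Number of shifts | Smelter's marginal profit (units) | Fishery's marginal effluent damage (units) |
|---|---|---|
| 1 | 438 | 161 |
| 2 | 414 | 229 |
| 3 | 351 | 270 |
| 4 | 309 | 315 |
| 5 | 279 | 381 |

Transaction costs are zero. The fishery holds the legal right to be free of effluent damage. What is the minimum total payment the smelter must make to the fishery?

Efficient level: marginal profit ≥ marginal effluent damage through level 3, so k* = 3.
With the fishery holding the right, the smelter must at least compensate total damage at k*: 161 + 229 + 270 = 660.

660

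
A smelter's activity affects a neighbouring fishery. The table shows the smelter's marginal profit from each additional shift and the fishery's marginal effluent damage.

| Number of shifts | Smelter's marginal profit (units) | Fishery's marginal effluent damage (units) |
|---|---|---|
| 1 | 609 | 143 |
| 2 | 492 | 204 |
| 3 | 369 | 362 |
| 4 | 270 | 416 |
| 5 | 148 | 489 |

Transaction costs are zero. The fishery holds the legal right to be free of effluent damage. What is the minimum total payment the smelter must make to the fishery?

Efficient level: marginal profit ≥ marginal effluent damage through level 3, so k* = 3.
With the fishery holding the right, the smelter must at least compensate total damage at k*: 143 + 204 + 362 = 709.

709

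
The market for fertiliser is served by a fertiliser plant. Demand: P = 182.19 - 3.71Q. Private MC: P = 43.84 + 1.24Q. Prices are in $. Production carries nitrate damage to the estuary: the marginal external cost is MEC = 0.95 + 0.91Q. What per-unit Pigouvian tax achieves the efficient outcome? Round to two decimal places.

tax = $22.29 per unit

Social marginal cost = private MC + MEC = 44.79 + 2.15Q.
Set SMC = demand: 44.79 + 2.15Q = 182.19 - 3.71Q → Q* = 23.4471.
The Pigouvian tax equals MEC at Q*: 0.95 + 0.91×23.4471 = 22.2869.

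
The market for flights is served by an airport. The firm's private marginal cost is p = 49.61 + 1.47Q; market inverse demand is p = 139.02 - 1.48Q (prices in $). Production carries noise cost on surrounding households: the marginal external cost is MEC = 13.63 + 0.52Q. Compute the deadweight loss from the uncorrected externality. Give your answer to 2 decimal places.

DWL = $124.47

Market equilibrium (private): 49.61 + 1.47Q = 139.02 - 1.48Q → Q_m = 30.3085.
Social marginal cost = private MC + MEC = 63.24 + 1.99Q.
Set SMC = demand: 63.24 + 1.99Q = 139.02 - 1.48Q → Q* = 21.8386.
Height of the DWL triangle at Q_m is SMC(Q_m) − demand(Q_m) = MEC(Q_m) = 29.3904.
DWL = ½ × 8.4699 × 29.3904 = 124.4669.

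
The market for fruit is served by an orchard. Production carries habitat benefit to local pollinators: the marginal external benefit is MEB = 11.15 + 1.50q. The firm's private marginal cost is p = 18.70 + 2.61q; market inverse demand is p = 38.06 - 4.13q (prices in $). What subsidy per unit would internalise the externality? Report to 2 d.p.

Social marginal cost = private MC − MEB = 7.55 + 1.11q.
Set SMC = demand: 7.55 + 1.11q = 38.06 - 4.13q → q* = 5.8225.
The Pigouvian subsidy equals MEB at q*: 11.15 + 1.50×5.8225 = 19.8838.

subsidy = $19.88 per unit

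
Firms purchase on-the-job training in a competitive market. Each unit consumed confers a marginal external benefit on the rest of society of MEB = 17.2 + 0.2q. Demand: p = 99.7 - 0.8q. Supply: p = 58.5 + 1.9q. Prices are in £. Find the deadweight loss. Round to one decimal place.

DWL = £82.0

Market equilibrium (private): 58.5 + 1.9q = 99.7 - 0.8q → q_m = 15.2593.
Social marginal benefit = demand + MEB = 116.9 - 0.6q.
Set SMB = MC: 116.9 - 0.6q = 58.5 + 1.9q → q* = 23.3600.
Between q* and q_m the wedge SMB − MC runs linearly from 0 to MEB(q_m), so the loss is a triangle.
DWL = ½ × 8.1007 × 20.2519 = 82.0273.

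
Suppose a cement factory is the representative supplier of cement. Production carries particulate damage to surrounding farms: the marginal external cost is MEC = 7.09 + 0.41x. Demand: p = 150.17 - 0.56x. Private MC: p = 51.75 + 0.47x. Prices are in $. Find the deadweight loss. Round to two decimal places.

Market equilibrium (private): 51.75 + 0.47x = 150.17 - 0.56x → x_m = 95.5534.
Social marginal cost = private MC + MEC = 58.84 + 0.88x.
Set SMC = demand: 58.84 + 0.88x = 150.17 - 0.56x → x* = 63.4236.
Height of the DWL triangle at x_m is SMC(x_m) − demand(x_m) = MEC(x_m) = 46.2669.
DWL = ½ × 32.1298 × 46.2669 = 743.2731.

DWL = $743.27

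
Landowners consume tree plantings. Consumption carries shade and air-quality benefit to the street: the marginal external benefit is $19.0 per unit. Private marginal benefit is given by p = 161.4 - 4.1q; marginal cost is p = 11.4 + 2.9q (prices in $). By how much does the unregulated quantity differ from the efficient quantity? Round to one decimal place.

2.7 units

Market equilibrium (private): 11.4 + 2.9q = 161.4 - 4.1q → q_m = 21.4286.
Social marginal benefit = demand + MEB = 180.4 - 4.1q.
Set SMB = MC: 180.4 - 4.1q = 11.4 + 2.9q → q* = 24.1429.
Gap = |21.4286 − 24.1429| = 2.7143.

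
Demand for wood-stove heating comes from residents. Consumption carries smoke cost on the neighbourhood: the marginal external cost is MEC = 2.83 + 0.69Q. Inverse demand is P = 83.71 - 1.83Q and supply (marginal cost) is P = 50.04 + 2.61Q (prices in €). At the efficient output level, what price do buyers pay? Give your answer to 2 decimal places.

Social marginal benefit = demand − MEC = 80.88 - 2.52Q.
Set SMB = MC: 80.88 - 2.52Q = 50.04 + 2.61Q → Q* = 6.0117.
Consumer price on the demand curve at Q*: 83.71 − 1.83×6.0117 = 72.7086.

P = €72.71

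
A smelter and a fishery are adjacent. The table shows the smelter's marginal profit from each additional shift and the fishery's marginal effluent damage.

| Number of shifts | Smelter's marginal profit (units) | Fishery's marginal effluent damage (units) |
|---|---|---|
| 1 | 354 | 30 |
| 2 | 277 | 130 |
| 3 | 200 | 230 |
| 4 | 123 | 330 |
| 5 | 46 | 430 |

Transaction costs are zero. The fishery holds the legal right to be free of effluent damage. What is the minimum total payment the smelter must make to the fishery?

160

Efficient level: marginal profit ≥ marginal effluent damage through level 2, so k* = 2.
With the fishery holding the right, the smelter must at least compensate total damage at k*: 30 + 130 = 160.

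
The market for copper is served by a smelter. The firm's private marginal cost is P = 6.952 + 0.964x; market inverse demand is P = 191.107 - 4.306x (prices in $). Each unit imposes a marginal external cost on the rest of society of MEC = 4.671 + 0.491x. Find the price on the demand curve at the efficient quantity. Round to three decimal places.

Social marginal cost = private MC + MEC = 11.623 + 1.455x.
Set SMC = demand: 11.623 + 1.455x = 191.107 - 4.306x → x* = 31.1550.
Consumer price on the demand curve at x*: 191.107 − 4.306×31.1550 = 56.9536.

P = $56.954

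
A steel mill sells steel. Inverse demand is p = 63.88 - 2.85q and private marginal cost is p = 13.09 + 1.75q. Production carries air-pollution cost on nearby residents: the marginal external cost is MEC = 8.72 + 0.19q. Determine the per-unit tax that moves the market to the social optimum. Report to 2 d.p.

Social marginal cost = private MC + MEC = 21.81 + 1.94q.
Set SMC = demand: 21.81 + 1.94q = 63.88 - 2.85q → q* = 8.7829.
The Pigouvian tax equals MEC at q*: 8.72 + 0.19×8.7829 = 10.3888.

tax = 10.39 per unit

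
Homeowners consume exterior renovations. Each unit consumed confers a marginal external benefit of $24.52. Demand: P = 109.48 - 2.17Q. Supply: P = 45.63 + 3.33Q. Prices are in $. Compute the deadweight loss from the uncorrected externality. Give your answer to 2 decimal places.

DWL = $54.66

Market equilibrium (private): 45.63 + 3.33Q = 109.48 - 2.17Q → Q_m = 11.6091.
Social marginal benefit = demand + MEB = 134.00 - 2.17Q.
Set SMB = MC: 134.00 - 2.17Q = 45.63 + 3.33Q → Q* = 16.0673.
The welfare-loss triangle has base |Q_m − Q*| and height MEB(Q_m) (the vertical gap between SMB and MC is zero at Q* and MEB at Q_m).
DWL = ½ × 4.4582 × 24.5200 = 54.6575.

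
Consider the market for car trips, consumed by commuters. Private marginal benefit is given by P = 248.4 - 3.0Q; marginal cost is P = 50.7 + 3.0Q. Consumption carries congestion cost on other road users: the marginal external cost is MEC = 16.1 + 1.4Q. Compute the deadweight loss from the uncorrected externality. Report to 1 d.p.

Market equilibrium (private): 50.7 + 3.0Q = 248.4 - 3.0Q → Q_m = 32.9500.
Social marginal benefit = demand − MEC = 232.3 - 4.4Q.
Set SMB = MC: 232.3 - 4.4Q = 50.7 + 3.0Q → Q* = 24.5405.
The loss is the area between SMB and MC from Q* to Q_m; with linear curves that's a triangle of height MEC(Q_m).
DWL = ½ × 8.4095 × 62.2300 = 261.6616.

DWL = 261.7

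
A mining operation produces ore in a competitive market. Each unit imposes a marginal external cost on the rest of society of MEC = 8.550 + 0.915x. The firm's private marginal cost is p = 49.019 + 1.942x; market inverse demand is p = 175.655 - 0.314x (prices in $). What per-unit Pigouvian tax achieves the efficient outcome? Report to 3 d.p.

Social marginal cost = private MC + MEC = 57.569 + 2.857x.
Set SMC = demand: 57.569 + 2.857x = 175.655 - 0.314x → x* = 37.2394.
The Pigouvian tax equals MEC at x*: 8.550 + 0.915×37.2394 = 42.6241.

tax = $42.624 per unit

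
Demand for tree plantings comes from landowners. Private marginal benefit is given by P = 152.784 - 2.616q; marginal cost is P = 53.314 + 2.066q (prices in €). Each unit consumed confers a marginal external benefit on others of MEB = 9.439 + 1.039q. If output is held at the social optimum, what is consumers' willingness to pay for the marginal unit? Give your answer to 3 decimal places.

P = €74.578

Social marginal benefit = demand + MEB = 162.223 - 1.577q.
Set SMB = MC: 162.223 - 1.577q = 53.314 + 2.066q → q* = 29.8954.
Consumer price on the demand curve at q*: 152.784 − 2.616×29.8954 = 74.5776.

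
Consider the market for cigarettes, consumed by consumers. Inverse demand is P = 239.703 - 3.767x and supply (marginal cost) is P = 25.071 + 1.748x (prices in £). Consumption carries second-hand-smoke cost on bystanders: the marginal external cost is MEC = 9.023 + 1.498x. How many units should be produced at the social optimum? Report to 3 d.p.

x* = 29.318

Social marginal benefit = demand − MEC = 230.680 - 5.265x.
Set SMB = MC: 230.680 - 5.265x = 25.071 + 1.748x → x* = 29.3183.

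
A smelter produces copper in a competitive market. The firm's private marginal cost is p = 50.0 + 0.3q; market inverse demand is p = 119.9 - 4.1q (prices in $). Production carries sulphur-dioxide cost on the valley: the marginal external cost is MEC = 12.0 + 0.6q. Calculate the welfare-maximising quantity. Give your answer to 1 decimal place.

Social marginal cost = private MC + MEC = 62.0 + 0.9q.
Set SMC = demand: 62.0 + 0.9q = 119.9 - 4.1q → q* = 11.5800.

q* = 11.6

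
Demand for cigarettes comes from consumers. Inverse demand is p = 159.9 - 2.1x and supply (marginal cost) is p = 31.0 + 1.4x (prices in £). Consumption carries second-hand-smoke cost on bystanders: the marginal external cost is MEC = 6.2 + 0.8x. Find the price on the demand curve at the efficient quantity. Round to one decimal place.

P = £100.0

Social marginal benefit = demand − MEC = 153.7 - 2.9x.
Set SMB = MC: 153.7 - 2.9x = 31.0 + 1.4x → x* = 28.5349.
Consumer price on the demand curve at x*: 159.9 − 2.1×28.5349 = 99.9767.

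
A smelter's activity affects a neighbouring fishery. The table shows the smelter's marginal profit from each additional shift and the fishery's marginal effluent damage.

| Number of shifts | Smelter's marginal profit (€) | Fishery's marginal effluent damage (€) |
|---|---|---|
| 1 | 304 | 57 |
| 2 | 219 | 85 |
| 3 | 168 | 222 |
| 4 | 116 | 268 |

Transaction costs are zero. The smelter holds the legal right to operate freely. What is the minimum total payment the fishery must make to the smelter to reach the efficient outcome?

€284

Left alone the smelter would choose level 4 (marginal profit stays positive).
Efficient level: k* = 2 (marginal profit ≥ marginal effluent damage through 2).
The fishery must at least cover the smelter's forgone profit from cutting 4→2: 168 + 116 = 284.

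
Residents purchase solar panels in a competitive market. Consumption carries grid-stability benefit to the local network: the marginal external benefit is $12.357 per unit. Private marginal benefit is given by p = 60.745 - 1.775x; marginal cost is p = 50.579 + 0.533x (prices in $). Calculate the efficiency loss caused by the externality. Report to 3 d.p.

DWL = $33.080

Market equilibrium (private): 50.579 + 0.533x = 60.745 - 1.775x → x_m = 4.4047.
Social marginal benefit = demand + MEB = 73.102 - 1.775x.
Set SMB = MC: 73.102 - 1.775x = 50.579 + 0.533x → x* = 9.7587.
The loss is the area between SMB and MC from x* to x_m; with linear curves that's a triangle of height MEB(x_m).
DWL = ½ × 5.3540 × 12.3570 = 33.0797.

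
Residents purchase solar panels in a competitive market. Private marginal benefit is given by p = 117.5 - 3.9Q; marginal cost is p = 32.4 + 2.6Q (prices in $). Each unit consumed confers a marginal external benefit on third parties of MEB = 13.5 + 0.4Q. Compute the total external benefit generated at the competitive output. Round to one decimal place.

Market equilibrium (private): 32.4 + 2.6Q = 117.5 - 3.9Q → Q_m = 13.0923.
Total external benefit = ∫₀^{Q_m} (13.5 + 0.4Q) dQ = 13.5×13.0923 + ½×0.4×13.0923² = 211.0277.

$211.0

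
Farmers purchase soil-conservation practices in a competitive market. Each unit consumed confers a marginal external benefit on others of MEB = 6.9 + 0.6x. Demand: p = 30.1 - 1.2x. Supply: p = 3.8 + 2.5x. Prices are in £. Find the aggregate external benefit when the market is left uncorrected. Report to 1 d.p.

Market equilibrium (private): 3.8 + 2.5x = 30.1 - 1.2x → x_m = 7.1081.
Total external benefit = ∫₀^{x_m} (6.9 + 0.6x) dx = 6.9×7.1081 + ½×0.6×7.1081² = 64.2034.

£64.2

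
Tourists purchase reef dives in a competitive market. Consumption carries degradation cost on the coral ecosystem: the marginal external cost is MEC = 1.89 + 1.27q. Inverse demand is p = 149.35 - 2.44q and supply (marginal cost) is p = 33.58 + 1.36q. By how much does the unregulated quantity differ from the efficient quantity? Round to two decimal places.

8.00 units

Market equilibrium (private): 33.58 + 1.36q = 149.35 - 2.44q → q_m = 30.4658.
Social marginal benefit = demand − MEC = 147.46 - 3.71q.
Set SMB = MC: 147.46 - 3.71q = 33.58 + 1.36q → q* = 22.4615.
Gap = |30.4658 − 22.4615| = 8.0043.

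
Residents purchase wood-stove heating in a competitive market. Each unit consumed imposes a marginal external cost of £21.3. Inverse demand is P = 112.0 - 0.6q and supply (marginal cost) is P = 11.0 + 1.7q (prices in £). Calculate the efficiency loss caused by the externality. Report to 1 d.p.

Market equilibrium (private): 11.0 + 1.7q = 112.0 - 0.6q → q_m = 43.9130.
Social marginal benefit = demand − MEC = 90.7 - 0.6q.
Set SMB = MC: 90.7 - 0.6q = 11.0 + 1.7q → q* = 34.6522.
The welfare-loss triangle has base |q_m − q*| and height MEC(q_m) (the vertical gap between SMB and MC is zero at q* and MEC at q_m).
DWL = ½ × 9.2608 × 21.3000 = 98.6275.

DWL = £98.6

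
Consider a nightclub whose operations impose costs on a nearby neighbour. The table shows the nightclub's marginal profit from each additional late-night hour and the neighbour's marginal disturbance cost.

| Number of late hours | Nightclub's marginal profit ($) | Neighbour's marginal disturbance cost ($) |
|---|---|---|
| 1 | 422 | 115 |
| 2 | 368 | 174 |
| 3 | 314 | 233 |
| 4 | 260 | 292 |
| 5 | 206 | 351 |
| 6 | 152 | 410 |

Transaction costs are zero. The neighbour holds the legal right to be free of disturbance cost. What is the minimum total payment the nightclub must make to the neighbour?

Efficient level: marginal profit ≥ marginal disturbance cost through level 3, so k* = 3.
With the neighbour holding the right, the nightclub must at least compensate total damage at k*: 115 + 174 + 233 = 522.

$522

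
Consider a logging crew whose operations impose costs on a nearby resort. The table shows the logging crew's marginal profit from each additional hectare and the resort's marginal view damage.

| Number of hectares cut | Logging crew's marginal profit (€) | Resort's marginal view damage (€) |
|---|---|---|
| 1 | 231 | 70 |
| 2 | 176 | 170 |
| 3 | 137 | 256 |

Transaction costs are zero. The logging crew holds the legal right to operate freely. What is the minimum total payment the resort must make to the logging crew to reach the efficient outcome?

€137

Left alone the logging crew would choose level 3 (marginal profit stays positive).
Efficient level: k* = 2 (marginal profit ≥ marginal view damage through 2).
The resort must at least cover the logging crew's forgone profit from cutting 3→2: 137 = 137.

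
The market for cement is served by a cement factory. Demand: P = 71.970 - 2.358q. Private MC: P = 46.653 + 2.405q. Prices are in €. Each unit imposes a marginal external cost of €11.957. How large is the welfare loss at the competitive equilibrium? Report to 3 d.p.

DWL = €15.008

Market equilibrium (private): 46.653 + 2.405q = 71.970 - 2.358q → q_m = 5.3153.
Social marginal cost = private MC + MEC = 58.610 + 2.405q.
Set SMC = demand: 58.610 + 2.405q = 71.970 - 2.358q → q* = 2.8050.
Between q* and q_m the wedge SMC − demand runs linearly from 0 to MEC(q_m), so the loss is a triangle.
DWL = ½ × 2.5103 × 11.9570 = 15.0078.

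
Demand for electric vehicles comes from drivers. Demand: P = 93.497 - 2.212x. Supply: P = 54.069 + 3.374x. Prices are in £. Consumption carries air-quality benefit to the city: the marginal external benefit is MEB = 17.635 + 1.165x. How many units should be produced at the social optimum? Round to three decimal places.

x* = 12.907

Social marginal benefit = demand + MEB = 111.132 - 1.047x.
Set SMB = MC: 111.132 - 1.047x = 54.069 + 3.374x → x* = 12.9073.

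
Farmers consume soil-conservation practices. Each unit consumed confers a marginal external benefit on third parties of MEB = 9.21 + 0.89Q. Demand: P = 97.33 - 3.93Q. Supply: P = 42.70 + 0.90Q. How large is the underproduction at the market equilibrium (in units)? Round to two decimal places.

4.89 units

Market equilibrium (private): 42.70 + 0.90Q = 97.33 - 3.93Q → Q_m = 11.3106.
Social marginal benefit = demand + MEB = 106.54 - 3.04Q.
Set SMB = MC: 106.54 - 3.04Q = 42.70 + 0.90Q → Q* = 16.2030.
Gap = |11.3106 − 16.2030| = 4.8924.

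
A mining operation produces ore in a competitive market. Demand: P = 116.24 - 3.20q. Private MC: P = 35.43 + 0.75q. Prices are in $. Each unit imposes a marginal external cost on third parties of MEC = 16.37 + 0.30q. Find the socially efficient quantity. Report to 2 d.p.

q* = 15.16

Social marginal cost = private MC + MEC = 51.80 + 1.05q.
Set SMC = demand: 51.80 + 1.05q = 116.24 - 3.20q → q* = 15.1624.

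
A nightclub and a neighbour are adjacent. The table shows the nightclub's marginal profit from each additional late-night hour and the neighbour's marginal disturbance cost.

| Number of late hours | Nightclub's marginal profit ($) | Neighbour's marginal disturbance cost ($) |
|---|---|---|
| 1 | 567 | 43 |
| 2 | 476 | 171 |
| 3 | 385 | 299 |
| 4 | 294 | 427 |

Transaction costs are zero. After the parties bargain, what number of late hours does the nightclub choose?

Bargaining reaches the level where marginal profit last exceeds marginal disturbance cost.
That holds through level 3 (385 ≥ 299) but not at 4 (294 < 427).

3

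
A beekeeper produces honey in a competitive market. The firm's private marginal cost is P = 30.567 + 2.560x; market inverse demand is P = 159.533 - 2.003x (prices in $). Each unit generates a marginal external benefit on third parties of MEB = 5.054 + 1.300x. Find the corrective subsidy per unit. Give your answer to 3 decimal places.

Social marginal cost = private MC − MEB = 25.513 + 1.260x.
Set SMC = demand: 25.513 + 1.260x = 159.533 - 2.003x → x* = 41.0726.
The Pigouvian subsidy equals MEB at x*: 5.054 + 1.300×41.0726 = 58.4484.

subsidy = $58.448 per unit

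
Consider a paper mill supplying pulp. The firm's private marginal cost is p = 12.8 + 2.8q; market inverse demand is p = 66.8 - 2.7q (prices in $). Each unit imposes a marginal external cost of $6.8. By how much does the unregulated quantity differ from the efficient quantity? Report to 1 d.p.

Market equilibrium (private): 12.8 + 2.8q = 66.8 - 2.7q → q_m = 9.8182.
Social marginal cost = private MC + MEC = 19.6 + 2.8q.
Set SMC = demand: 19.6 + 2.8q = 66.8 - 2.7q → q* = 8.5818.
Gap = |9.8182 − 8.5818| = 1.2364.

1.2 units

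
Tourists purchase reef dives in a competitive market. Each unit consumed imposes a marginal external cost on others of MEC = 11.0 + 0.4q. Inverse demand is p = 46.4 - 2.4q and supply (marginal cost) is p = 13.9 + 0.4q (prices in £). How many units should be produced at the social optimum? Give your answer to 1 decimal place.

q* = 6.7

Social marginal benefit = demand − MEC = 35.4 - 2.8q.
Set SMB = MC: 35.4 - 2.8q = 13.9 + 0.4q → q* = 6.7188.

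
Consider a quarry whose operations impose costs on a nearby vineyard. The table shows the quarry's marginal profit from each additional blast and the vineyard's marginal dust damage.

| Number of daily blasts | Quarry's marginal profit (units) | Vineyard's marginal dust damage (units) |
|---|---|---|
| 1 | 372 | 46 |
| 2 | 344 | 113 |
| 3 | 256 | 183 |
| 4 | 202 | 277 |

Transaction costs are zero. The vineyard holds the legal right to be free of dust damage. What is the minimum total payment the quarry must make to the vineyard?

342

Efficient level: marginal profit ≥ marginal dust damage through level 3, so k* = 3.
With the vineyard holding the right, the quarry must at least compensate total damage at k*: 46 + 113 + 183 = 342.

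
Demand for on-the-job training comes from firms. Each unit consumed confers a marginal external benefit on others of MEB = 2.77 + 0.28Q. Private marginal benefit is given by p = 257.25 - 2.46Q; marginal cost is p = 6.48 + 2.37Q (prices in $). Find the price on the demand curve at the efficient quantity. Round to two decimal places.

Social marginal benefit = demand + MEB = 260.02 - 2.18Q.
Set SMB = MC: 260.02 - 2.18Q = 6.48 + 2.37Q → Q* = 55.7231.
Consumer price on the demand curve at Q*: 257.25 − 2.46×55.7231 = 120.1712.

P = $120.17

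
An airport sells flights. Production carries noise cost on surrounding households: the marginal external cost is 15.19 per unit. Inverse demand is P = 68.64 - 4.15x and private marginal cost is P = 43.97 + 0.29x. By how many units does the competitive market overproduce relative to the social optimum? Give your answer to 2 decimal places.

Market equilibrium (private): 43.97 + 0.29x = 68.64 - 4.15x → x_m = 5.5563.
Social marginal cost = private MC + MEC = 59.16 + 0.29x.
Set SMC = demand: 59.16 + 0.29x = 68.64 - 4.15x → x* = 2.1351.
Gap = |5.5563 − 2.1351| = 3.4212.

3.42 units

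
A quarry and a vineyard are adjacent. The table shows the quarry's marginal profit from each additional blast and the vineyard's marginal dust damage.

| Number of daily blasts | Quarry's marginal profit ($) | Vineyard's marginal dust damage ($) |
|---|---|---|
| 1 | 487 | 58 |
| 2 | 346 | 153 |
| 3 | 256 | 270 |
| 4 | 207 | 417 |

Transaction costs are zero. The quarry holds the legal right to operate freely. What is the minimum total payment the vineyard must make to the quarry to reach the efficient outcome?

Left alone the quarry would choose level 4 (marginal profit stays positive).
Efficient level: k* = 2 (marginal profit ≥ marginal dust damage through 2).
The vineyard must at least cover the quarry's forgone profit from cutting 4→2: 256 + 207 = 463.

$463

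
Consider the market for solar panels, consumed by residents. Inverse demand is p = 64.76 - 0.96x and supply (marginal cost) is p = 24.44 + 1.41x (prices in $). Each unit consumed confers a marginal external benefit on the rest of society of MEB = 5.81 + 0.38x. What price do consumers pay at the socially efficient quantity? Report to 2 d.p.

P = $42.51

Social marginal benefit = demand + MEB = 70.57 - 0.58x.
Set SMB = MC: 70.57 - 0.58x = 24.44 + 1.41x → x* = 23.1809.
Consumer price on the demand curve at x*: 64.76 − 0.96×23.1809 = 42.5063.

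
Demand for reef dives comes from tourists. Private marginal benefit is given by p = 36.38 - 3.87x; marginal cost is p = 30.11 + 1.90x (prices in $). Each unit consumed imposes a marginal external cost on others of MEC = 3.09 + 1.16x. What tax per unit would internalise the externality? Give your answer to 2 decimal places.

tax = $3.62 per unit

Social marginal benefit = demand − MEC = 33.29 - 5.03x.
Set SMB = MC: 33.29 - 5.03x = 30.11 + 1.90x → x* = 0.4589.
The Pigouvian tax equals MEC at x*: 3.09 + 1.16×0.4589 = 3.6223.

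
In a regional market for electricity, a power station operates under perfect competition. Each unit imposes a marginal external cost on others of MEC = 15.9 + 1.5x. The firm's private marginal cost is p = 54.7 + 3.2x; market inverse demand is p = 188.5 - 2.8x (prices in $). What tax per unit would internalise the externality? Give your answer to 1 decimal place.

Social marginal cost = private MC + MEC = 70.6 + 4.7x.
Set SMC = demand: 70.6 + 4.7x = 188.5 - 2.8x → x* = 15.7200.
The Pigouvian tax equals MEC at x*: 15.9 + 1.5×15.7200 = 39.4800.

tax = $39.5 per unit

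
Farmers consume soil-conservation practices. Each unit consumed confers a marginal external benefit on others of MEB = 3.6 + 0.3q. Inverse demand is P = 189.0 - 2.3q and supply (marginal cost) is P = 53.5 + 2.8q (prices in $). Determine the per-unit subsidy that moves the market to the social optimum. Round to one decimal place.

subsidy = $12.3 per unit

Social marginal benefit = demand + MEB = 192.6 - 2.0q.
Set SMB = MC: 192.6 - 2.0q = 53.5 + 2.8q → q* = 28.9792.
The Pigouvian subsidy equals MEB at q*: 3.6 + 0.3×28.9792 = 12.2938.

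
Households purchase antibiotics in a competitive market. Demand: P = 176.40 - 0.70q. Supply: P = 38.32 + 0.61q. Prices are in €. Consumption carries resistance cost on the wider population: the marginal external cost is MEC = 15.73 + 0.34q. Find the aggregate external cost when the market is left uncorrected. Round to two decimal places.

€3546.74

Market equilibrium (private): 38.32 + 0.61q = 176.40 - 0.70q → q_m = 105.4046.
Total external cost = ∫₀^{q_m} (15.73 + 0.34q) dq = 15.73×105.4046 + ½×0.34×105.4046² = 3546.7364.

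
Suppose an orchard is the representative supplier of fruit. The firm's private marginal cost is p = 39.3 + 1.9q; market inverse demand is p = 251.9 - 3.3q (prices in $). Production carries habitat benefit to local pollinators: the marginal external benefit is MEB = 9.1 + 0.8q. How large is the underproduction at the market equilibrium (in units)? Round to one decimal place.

9.5 units

Market equilibrium (private): 39.3 + 1.9q = 251.9 - 3.3q → q_m = 40.8846.
Social marginal cost = private MC − MEB = 30.2 + 1.1q.
Set SMC = demand: 30.2 + 1.1q = 251.9 - 3.3q → q* = 50.3864.
Gap = |40.8846 − 50.3864| = 9.5018.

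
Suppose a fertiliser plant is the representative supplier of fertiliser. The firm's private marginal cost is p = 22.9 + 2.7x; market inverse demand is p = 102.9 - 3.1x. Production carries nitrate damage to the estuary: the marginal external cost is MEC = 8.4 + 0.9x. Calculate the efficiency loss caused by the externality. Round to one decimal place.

DWL = 32.3

Market equilibrium (private): 22.9 + 2.7x = 102.9 - 3.1x → x_m = 13.7931.
Social marginal cost = private MC + MEC = 31.3 + 3.6x.
Set SMC = demand: 31.3 + 3.6x = 102.9 - 3.1x → x* = 10.6866.
The welfare-loss triangle has base |x_m − x*| and height MEC(x_m) (the vertical gap between SMC and demand is zero at x* and MEC at x_m).
DWL = ½ × 3.1065 × 20.8138 = 32.3290.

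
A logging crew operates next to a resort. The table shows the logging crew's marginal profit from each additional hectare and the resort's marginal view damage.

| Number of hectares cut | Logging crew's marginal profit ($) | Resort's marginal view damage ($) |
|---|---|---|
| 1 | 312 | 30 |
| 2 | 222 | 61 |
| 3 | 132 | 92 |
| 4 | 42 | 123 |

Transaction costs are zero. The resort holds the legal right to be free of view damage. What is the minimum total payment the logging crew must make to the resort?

Efficient level: marginal profit ≥ marginal view damage through level 3, so k* = 3.
With the resort holding the right, the logging crew must at least compensate total damage at k*: 30 + 61 + 92 = 183.

$183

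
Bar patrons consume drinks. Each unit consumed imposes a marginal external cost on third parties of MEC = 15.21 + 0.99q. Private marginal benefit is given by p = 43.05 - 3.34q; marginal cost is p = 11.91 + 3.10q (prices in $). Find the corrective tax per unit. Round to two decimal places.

Social marginal benefit = demand − MEC = 27.84 - 4.33q.
Set SMB = MC: 27.84 - 4.33q = 11.91 + 3.10q → q* = 2.1440.
The Pigouvian tax equals MEC at q*: 15.21 + 0.99×2.1440 = 17.3326.

tax = $17.33 per unit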